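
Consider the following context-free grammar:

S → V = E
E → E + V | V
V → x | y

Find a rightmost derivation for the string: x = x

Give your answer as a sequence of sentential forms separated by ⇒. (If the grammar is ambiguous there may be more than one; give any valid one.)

S ⇒ V = E ⇒ V = V ⇒ V = x ⇒ x = x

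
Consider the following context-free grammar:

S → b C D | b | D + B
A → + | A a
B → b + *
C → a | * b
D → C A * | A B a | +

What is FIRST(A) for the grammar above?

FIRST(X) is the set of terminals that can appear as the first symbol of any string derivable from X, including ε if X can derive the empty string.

We compute FIRST(A) using the standard algorithm.
FIRST(A) = {+}
FIRST(B) = {b}
FIRST(C) = {*, a}
FIRST(D) = {*, +, a}
FIRST(S) = {*, +, a, b}
Therefore, FIRST(A) = {+}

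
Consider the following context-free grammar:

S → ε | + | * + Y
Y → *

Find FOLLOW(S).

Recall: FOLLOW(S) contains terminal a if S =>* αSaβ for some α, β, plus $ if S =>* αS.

We compute FOLLOW(S) using the standard algorithm.
FOLLOW(S) starts with {$}.
FIRST(S) = {*, +, ε}
FIRST(Y) = {*}
FOLLOW(S) = {$}
FOLLOW(Y) = {$}
Therefore, FOLLOW(S) = {$}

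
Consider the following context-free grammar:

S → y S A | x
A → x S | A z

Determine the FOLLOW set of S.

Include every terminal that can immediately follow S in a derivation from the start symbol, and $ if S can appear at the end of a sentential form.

We compute FOLLOW(S) using the standard algorithm.
FOLLOW(S) starts with {$}.
FIRST(A) = {x}
FIRST(S) = {x, y}
FOLLOW(A) = {$, x, z}
FOLLOW(S) = {$, x, z}
Therefore, FOLLOW(S) = {$, x, z}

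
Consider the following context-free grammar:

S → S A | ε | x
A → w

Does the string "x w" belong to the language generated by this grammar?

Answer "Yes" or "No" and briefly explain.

Yes - a valid derivation exists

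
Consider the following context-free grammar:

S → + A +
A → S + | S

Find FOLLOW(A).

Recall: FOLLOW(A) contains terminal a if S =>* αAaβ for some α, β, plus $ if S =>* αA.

We compute FOLLOW(A) using the standard algorithm.
FOLLOW(S) starts with {$}.
FIRST(A) = {+}
FIRST(S) = {+}
FOLLOW(A) = {+}
FOLLOW(S) = {$, +}
Therefore, FOLLOW(A) = {+}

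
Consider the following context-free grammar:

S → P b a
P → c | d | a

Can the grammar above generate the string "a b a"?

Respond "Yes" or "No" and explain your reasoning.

Yes - a valid derivation exists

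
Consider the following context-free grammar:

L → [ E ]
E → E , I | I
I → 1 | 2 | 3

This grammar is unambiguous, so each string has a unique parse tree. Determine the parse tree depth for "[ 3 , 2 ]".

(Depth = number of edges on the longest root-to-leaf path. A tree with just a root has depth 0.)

4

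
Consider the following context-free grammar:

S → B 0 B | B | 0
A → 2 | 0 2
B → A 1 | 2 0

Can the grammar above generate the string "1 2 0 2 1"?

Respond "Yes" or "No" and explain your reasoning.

No - no valid derivation exists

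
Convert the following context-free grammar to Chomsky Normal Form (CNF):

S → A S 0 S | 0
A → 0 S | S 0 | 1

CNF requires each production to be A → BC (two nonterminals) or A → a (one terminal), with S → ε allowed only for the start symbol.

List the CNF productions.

T0 → 0; S → 0; A → 1; S → A X0; X0 → S X1; X1 → T0 S; A → T0 S; A → S T0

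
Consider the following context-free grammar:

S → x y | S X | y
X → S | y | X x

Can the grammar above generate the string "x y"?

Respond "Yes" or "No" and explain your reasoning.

Yes - a valid derivation exists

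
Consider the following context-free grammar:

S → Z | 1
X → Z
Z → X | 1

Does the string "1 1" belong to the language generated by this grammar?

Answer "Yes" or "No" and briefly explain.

No - no valid derivation exists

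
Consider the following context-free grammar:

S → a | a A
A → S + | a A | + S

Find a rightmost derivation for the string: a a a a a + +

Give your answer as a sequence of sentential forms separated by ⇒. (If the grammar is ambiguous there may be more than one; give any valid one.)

S ⇒ a A ⇒ a S + ⇒ a a A + ⇒ a a a A + ⇒ a a a a A + ⇒ a a a a S + + ⇒ a a a a a + +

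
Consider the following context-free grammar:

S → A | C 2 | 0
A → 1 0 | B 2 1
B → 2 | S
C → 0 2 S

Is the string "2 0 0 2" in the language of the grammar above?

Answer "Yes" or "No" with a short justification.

No - no valid derivation exists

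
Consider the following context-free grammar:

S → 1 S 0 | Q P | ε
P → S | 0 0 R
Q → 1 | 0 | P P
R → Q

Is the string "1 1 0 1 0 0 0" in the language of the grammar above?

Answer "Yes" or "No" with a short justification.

Yes - a valid derivation exists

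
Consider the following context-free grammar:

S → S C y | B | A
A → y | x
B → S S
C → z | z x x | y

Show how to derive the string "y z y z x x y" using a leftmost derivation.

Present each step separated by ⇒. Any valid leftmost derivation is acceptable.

S ⇒ S C y ⇒ S C y C y ⇒ A C y C y ⇒ y C y C y ⇒ y z y C y ⇒ y z y z x x y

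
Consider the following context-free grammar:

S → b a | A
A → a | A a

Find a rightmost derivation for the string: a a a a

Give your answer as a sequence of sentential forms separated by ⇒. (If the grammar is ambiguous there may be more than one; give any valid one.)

S ⇒ A ⇒ A a ⇒ A a a ⇒ A a a a ⇒ a a a a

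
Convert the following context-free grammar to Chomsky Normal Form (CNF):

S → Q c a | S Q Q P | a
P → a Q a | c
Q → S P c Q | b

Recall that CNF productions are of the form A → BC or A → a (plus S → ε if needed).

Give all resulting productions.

TC → c; TA → a; S → a; P → c; Q → b; S → Q X0; X0 → TC TA; S → S X1; X1 → Q X2; X2 → Q P; P → TA X3; X3 → Q TA; Q → S X4; X4 → P X5; X5 → TC Q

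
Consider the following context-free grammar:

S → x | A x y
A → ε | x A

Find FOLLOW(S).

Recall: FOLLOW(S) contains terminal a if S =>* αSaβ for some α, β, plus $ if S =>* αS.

We compute FOLLOW(S) using the standard algorithm.
FOLLOW(S) starts with {$}.
FIRST(A) = {x, ε}
FIRST(S) = {x}
FOLLOW(A) = {x}
FOLLOW(S) = {$}
Therefore, FOLLOW(S) = {$}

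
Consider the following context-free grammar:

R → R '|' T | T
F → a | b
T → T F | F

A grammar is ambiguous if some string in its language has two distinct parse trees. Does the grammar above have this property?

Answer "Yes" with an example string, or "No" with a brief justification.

No - the grammar is unambiguous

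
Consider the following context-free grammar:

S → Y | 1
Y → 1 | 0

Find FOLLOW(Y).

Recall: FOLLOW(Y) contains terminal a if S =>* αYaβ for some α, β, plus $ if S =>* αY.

We compute FOLLOW(Y) using the standard algorithm.
FOLLOW(S) starts with {$}.
FIRST(S) = {0, 1}
FIRST(Y) = {0, 1}
FOLLOW(S) = {$}
FOLLOW(Y) = {$}
Therefore, FOLLOW(Y) = {$}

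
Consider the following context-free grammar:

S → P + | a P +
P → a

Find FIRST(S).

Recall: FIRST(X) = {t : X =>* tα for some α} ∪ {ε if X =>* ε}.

We compute FIRST(S) using the standard algorithm.
FIRST(P) = {a}
FIRST(S) = {a}
Therefore, FIRST(S) = {a}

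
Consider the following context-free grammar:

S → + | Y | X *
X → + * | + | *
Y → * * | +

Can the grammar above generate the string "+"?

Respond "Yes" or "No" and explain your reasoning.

Yes - a valid derivation exists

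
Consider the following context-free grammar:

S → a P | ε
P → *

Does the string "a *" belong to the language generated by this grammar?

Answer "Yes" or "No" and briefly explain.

Yes - a valid derivation exists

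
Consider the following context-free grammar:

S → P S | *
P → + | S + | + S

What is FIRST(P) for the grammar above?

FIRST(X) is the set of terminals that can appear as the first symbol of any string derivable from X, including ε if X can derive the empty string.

We compute FIRST(P) using the standard algorithm.
FIRST(P) = {*, +}
FIRST(S) = {*, +}
Therefore, FIRST(P) = {*, +}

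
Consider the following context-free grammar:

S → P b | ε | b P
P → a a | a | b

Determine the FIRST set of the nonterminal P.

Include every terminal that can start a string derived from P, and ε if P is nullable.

We compute FIRST(P) using the standard algorithm.
FIRST(P) = {a, b}
FIRST(S) = {a, b, ε}
Therefore, FIRST(P) = {a, b}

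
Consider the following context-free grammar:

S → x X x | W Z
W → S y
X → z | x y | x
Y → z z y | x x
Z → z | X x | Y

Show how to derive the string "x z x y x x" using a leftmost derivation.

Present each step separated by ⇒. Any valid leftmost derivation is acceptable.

S ⇒ W Z ⇒ S y Z ⇒ x X x y Z ⇒ x z x y Z ⇒ x z x y Y ⇒ x z x y x x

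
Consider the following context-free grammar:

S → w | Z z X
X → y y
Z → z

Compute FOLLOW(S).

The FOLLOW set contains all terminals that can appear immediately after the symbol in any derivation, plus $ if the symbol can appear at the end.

We compute FOLLOW(S) using the standard algorithm.
FOLLOW(S) starts with {$}.
FIRST(S) = {w, z}
FIRST(X) = {y}
FIRST(Z) = {z}
FOLLOW(S) = {$}
FOLLOW(X) = {$}
FOLLOW(Z) = {z}
Therefore, FOLLOW(S) = {$}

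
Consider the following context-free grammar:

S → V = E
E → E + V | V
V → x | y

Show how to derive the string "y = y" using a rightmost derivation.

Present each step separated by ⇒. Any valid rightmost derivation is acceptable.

S ⇒ V = E ⇒ V = V ⇒ V = y ⇒ y = y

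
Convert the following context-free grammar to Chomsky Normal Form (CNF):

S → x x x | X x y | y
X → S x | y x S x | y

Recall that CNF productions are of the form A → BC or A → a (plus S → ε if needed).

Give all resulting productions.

TX → x; TY → y; S → y; X → y; S → TX X0; X0 → TX TX; S → X X1; X1 → TX TY; X → S TX; X → TY X2; X2 → TX X3; X3 → S TX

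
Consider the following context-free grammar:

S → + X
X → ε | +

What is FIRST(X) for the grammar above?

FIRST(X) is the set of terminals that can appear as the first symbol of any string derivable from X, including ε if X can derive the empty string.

We compute FIRST(X) using the standard algorithm.
FIRST(S) = {+}
FIRST(X) = {+, ε}
Therefore, FIRST(X) = {+, ε}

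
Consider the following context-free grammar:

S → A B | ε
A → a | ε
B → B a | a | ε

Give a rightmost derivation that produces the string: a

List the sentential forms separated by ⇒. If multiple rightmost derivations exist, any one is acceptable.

S ⇒ A B ⇒ A a ⇒ a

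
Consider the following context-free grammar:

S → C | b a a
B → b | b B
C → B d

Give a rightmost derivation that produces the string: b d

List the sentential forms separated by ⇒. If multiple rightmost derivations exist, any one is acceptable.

S ⇒ C ⇒ B d ⇒ b d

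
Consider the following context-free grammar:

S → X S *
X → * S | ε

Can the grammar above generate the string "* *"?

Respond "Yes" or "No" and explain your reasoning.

No - no valid derivation exists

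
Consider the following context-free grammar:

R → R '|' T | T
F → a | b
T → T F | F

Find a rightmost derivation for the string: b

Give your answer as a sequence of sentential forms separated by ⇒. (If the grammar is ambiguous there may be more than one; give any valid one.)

R ⇒ T ⇒ F ⇒ b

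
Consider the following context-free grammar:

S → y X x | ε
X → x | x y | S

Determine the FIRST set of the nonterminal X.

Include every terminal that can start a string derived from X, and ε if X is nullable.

We compute FIRST(X) using the standard algorithm.
FIRST(S) = {y, ε}
FIRST(X) = {x, y, ε}
Therefore, FIRST(X) = {x, y, ε}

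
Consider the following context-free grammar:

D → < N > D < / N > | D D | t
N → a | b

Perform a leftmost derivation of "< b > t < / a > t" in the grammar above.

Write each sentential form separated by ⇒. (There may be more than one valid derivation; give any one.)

D ⇒ D D ⇒ < N > D < / N > D ⇒ < b > D < / N > D ⇒ < b > t < / N > D ⇒ < b > t < / a > D ⇒ < b > t < / a > t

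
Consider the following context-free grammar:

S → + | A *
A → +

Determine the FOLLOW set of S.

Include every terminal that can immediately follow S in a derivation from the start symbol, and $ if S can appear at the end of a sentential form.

We compute FOLLOW(S) using the standard algorithm.
FOLLOW(S) starts with {$}.
FIRST(A) = {+}
FIRST(S) = {+}
FOLLOW(A) = {*}
FOLLOW(S) = {$}
Therefore, FOLLOW(S) = {$}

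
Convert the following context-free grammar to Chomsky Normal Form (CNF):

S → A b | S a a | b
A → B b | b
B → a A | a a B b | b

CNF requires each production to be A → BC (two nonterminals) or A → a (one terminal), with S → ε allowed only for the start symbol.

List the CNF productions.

TB → b; TA → a; S → b; A → b; B → b; S → A TB; S → S X0; X0 → TA TA; A → B TB; B → TA A; B → TA X1; X1 → TA X2; X2 → B TB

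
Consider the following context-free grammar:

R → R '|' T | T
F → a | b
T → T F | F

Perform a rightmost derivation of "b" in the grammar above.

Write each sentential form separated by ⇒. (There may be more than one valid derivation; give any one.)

R ⇒ T ⇒ F ⇒ b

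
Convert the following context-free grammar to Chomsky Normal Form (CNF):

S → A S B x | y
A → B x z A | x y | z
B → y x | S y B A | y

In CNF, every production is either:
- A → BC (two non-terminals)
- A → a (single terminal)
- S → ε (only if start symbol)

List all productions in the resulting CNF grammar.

TX → x; S → y; TZ → z; TY → y; A → z; B → y; S → A X0; X0 → S X1; X1 → B TX; A → B X2; X2 → TX X3; X3 → TZ A; A → TX TY; B → TY TX; B → S X4; X4 → TY X5; X5 → B A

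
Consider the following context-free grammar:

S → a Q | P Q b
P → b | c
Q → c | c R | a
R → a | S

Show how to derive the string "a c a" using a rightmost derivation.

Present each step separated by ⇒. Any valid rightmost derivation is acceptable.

S ⇒ a Q ⇒ a c R ⇒ a c a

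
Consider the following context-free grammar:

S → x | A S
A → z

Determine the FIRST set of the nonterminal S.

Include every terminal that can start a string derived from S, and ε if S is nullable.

We compute FIRST(S) using the standard algorithm.
FIRST(A) = {z}
FIRST(S) = {x, z}
Therefore, FIRST(S) = {x, z}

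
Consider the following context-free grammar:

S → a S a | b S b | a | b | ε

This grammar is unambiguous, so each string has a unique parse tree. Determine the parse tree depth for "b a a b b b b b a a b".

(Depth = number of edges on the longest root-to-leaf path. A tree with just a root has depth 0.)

6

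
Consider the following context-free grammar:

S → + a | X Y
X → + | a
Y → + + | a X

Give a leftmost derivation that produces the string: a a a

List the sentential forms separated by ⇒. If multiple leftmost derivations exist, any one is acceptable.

S ⇒ X Y ⇒ a Y ⇒ a a X ⇒ a a a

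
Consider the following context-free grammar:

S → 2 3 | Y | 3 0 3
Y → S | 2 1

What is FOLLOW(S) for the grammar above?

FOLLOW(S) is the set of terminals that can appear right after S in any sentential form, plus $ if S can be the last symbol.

We compute FOLLOW(S) using the standard algorithm.
FOLLOW(S) starts with {$}.
FIRST(S) = {2, 3}
FIRST(Y) = {2, 3}
FOLLOW(S) = {$}
FOLLOW(Y) = {$}
Therefore, FOLLOW(S) = {$}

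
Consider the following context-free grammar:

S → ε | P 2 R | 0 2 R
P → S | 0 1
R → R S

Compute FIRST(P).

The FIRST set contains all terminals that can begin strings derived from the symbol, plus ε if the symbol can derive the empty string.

We compute FIRST(P) using the standard algorithm.
FIRST(P) = {0, 2, ε}
FIRST(R) = {}
FIRST(S) = {0, 2, ε}
Therefore, FIRST(P) = {0, 2, ε}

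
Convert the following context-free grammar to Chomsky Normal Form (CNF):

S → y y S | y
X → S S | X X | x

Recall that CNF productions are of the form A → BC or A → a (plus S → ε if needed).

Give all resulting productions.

TY → y; S → y; X → x; S → TY X0; X0 → TY S; X → S S; X → X X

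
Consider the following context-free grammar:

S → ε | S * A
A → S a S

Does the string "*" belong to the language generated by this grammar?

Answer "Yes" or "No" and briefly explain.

No - no valid derivation exists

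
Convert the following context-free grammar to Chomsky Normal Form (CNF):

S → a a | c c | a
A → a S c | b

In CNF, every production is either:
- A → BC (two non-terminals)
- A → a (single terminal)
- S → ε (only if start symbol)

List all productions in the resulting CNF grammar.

TA → a; TC → c; S → a; A → b; S → TA TA; S → TC TC; A → TA X0; X0 → S TC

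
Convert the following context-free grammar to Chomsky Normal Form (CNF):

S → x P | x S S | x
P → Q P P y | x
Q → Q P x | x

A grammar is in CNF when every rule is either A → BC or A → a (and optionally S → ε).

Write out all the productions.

TX → x; S → x; TY → y; P → x; Q → x; S → TX P; S → TX X0; X0 → S S; P → Q X1; X1 → P X2; X2 → P TY; Q → Q X3; X3 → P TX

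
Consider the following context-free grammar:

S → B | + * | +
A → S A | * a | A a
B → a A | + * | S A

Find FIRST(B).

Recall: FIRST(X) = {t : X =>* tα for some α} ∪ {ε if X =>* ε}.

We compute FIRST(B) using the standard algorithm.
FIRST(A) = {*, +, a}
FIRST(B) = {+, a}
FIRST(S) = {+, a}
Therefore, FIRST(B) = {+, a}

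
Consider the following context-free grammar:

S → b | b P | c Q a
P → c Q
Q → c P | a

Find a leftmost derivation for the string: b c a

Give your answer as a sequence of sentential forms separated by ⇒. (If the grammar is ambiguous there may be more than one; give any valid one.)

S ⇒ b P ⇒ b c Q ⇒ b c a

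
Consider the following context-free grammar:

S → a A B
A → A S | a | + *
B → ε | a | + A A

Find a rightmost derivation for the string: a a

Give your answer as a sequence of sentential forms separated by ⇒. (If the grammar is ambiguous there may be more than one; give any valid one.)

S ⇒ a A B ⇒ a A ⇒ a a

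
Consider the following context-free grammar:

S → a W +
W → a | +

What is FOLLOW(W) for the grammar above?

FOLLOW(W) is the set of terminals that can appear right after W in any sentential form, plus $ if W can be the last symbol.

We compute FOLLOW(W) using the standard algorithm.
FOLLOW(S) starts with {$}.
FIRST(S) = {a}
FIRST(W) = {+, a}
FOLLOW(S) = {$}
FOLLOW(W) = {+}
Therefore, FOLLOW(W) = {+}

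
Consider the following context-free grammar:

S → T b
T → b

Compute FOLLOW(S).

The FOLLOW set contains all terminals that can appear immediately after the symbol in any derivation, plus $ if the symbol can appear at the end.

We compute FOLLOW(S) using the standard algorithm.
FOLLOW(S) starts with {$}.
FIRST(S) = {b}
FIRST(T) = {b}
FOLLOW(S) = {$}
FOLLOW(T) = {b}
Therefore, FOLLOW(S) = {$}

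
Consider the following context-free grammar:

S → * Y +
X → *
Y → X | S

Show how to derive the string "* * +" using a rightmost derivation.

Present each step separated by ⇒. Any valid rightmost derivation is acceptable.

S ⇒ * Y + ⇒ * X + ⇒ * * +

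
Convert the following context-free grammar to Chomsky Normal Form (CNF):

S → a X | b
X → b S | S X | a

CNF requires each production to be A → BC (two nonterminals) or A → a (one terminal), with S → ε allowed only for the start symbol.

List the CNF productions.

TA → a; S → b; TB → b; X → a; S → TA X; X → TB S; X → S X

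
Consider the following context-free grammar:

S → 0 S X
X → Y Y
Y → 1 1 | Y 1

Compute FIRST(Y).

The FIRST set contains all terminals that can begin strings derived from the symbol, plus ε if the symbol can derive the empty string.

We compute FIRST(Y) using the standard algorithm.
FIRST(S) = {0}
FIRST(X) = {1}
FIRST(Y) = {1}
Therefore, FIRST(Y) = {1}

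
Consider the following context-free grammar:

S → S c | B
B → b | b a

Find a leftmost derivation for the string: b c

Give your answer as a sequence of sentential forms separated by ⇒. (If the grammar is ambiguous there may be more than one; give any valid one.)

S ⇒ S c ⇒ B c ⇒ b c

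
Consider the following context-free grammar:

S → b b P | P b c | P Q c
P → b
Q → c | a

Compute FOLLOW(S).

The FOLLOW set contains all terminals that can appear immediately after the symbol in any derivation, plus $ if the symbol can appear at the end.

We compute FOLLOW(S) using the standard algorithm.
FOLLOW(S) starts with {$}.
FIRST(P) = {b}
FIRST(Q) = {a, c}
FIRST(S) = {b}
FOLLOW(P) = {$, a, b, c}
FOLLOW(Q) = {c}
FOLLOW(S) = {$}
Therefore, FOLLOW(S) = {$}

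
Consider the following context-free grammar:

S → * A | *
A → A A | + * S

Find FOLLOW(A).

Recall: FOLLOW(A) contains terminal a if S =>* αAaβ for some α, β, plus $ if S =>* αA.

We compute FOLLOW(A) using the standard algorithm.
FOLLOW(S) starts with {$}.
FIRST(A) = {+}
FIRST(S) = {*}
FOLLOW(A) = {$, +}
FOLLOW(S) = {$, +}
Therefore, FOLLOW(A) = {$, +}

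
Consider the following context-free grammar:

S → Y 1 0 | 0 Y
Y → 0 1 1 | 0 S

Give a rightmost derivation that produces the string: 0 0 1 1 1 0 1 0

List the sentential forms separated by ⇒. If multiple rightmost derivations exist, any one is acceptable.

S ⇒ Y 1 0 ⇒ 0 S 1 0 ⇒ 0 Y 1 0 1 0 ⇒ 0 0 1 1 1 0 1 0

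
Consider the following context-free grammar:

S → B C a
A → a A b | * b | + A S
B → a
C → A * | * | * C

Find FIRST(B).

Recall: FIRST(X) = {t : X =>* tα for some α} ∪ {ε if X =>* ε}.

We compute FIRST(B) using the standard algorithm.
FIRST(A) = {*, +, a}
FIRST(B) = {a}
FIRST(C) = {*, +, a}
FIRST(S) = {a}
Therefore, FIRST(B) = {a}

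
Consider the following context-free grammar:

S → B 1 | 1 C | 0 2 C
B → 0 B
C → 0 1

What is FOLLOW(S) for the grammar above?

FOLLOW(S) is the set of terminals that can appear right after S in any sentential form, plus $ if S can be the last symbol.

We compute FOLLOW(S) using the standard algorithm.
FOLLOW(S) starts with {$}.
FIRST(B) = {0}
FIRST(C) = {0}
FIRST(S) = {0, 1}
FOLLOW(B) = {1}
FOLLOW(C) = {$}
FOLLOW(S) = {$}
Therefore, FOLLOW(S) = {$}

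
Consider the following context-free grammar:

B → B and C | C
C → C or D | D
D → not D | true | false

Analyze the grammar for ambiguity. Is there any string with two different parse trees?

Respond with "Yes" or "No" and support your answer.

No - the grammar is unambiguous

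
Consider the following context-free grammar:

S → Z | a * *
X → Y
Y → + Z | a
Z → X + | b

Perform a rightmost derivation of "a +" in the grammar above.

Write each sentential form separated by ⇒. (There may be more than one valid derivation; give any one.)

S ⇒ Z ⇒ X + ⇒ Y + ⇒ a +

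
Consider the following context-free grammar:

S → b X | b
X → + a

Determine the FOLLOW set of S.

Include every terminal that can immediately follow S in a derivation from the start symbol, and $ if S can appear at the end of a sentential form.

We compute FOLLOW(S) using the standard algorithm.
FOLLOW(S) starts with {$}.
FIRST(S) = {b}
FIRST(X) = {+}
FOLLOW(S) = {$}
FOLLOW(X) = {$}
Therefore, FOLLOW(S) = {$}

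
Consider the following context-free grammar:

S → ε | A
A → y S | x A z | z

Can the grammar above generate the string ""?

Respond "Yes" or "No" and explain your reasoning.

Yes - a valid derivation exists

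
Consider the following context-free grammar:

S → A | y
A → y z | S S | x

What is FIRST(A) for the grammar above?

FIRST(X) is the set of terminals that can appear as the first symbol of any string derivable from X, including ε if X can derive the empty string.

We compute FIRST(A) using the standard algorithm.
FIRST(A) = {x, y}
FIRST(S) = {x, y}
Therefore, FIRST(A) = {x, y}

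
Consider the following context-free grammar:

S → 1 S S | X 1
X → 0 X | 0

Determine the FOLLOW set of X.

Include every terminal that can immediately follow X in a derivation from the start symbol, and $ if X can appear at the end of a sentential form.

We compute FOLLOW(X) using the standard algorithm.
FOLLOW(S) starts with {$}.
FIRST(S) = {0, 1}
FIRST(X) = {0}
FOLLOW(S) = {$, 0, 1}
FOLLOW(X) = {1}
Therefore, FOLLOW(X) = {1}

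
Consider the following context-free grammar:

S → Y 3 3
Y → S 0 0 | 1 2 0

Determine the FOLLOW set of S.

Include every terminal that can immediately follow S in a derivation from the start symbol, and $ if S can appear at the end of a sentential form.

We compute FOLLOW(S) using the standard algorithm.
FOLLOW(S) starts with {$}.
FIRST(S) = {1}
FIRST(Y) = {1}
FOLLOW(S) = {$, 0}
FOLLOW(Y) = {3}
Therefore, FOLLOW(S) = {$, 0}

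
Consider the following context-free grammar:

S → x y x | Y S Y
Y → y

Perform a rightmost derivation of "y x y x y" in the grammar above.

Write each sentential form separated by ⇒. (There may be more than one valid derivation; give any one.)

S ⇒ Y S Y ⇒ Y S y ⇒ Y x y x y ⇒ y x y x y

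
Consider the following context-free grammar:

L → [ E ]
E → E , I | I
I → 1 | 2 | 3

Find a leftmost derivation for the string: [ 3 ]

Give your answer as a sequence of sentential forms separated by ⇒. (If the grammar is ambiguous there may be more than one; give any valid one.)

L ⇒ [ E ] ⇒ [ I ] ⇒ [ 3 ]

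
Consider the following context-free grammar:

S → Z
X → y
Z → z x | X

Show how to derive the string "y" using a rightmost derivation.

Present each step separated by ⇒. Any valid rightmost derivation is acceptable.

S ⇒ Z ⇒ X ⇒ y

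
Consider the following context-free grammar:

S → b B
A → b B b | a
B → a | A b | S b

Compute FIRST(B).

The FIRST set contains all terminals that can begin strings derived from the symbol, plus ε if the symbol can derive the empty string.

We compute FIRST(B) using the standard algorithm.
FIRST(A) = {a, b}
FIRST(B) = {a, b}
FIRST(S) = {b}
Therefore, FIRST(B) = {a, b}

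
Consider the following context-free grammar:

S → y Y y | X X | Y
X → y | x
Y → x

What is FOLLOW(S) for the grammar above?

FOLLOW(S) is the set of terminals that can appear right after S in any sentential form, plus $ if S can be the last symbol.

We compute FOLLOW(S) using the standard algorithm.
FOLLOW(S) starts with {$}.
FIRST(S) = {x, y}
FIRST(X) = {x, y}
FIRST(Y) = {x}
FOLLOW(S) = {$}
FOLLOW(X) = {$, x, y}
FOLLOW(Y) = {$, y}
Therefore, FOLLOW(S) = {$}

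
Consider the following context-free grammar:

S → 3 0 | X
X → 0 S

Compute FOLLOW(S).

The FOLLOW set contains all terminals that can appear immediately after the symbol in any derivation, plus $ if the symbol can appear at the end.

We compute FOLLOW(S) using the standard algorithm.
FOLLOW(S) starts with {$}.
FIRST(S) = {0, 3}
FIRST(X) = {0}
FOLLOW(S) = {$}
FOLLOW(X) = {$}
Therefore, FOLLOW(S) = {$}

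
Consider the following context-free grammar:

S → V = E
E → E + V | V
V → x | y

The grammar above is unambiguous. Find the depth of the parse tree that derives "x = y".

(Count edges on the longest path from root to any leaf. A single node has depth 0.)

3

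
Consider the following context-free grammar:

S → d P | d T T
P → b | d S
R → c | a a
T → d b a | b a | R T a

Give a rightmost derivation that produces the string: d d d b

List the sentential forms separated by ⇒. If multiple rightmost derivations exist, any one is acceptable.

S ⇒ d P ⇒ d d S ⇒ d d d P ⇒ d d d b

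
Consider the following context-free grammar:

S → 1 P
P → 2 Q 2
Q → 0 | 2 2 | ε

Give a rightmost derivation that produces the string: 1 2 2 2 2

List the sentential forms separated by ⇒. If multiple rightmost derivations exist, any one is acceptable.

S ⇒ 1 P ⇒ 1 2 Q 2 ⇒ 1 2 2 2 2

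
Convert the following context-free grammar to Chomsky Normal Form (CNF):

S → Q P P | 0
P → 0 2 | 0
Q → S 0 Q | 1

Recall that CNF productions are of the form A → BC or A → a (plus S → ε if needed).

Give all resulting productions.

S → 0; T0 → 0; T2 → 2; P → 0; Q → 1; S → Q X0; X0 → P P; P → T0 T2; Q → S X1; X1 → T0 Q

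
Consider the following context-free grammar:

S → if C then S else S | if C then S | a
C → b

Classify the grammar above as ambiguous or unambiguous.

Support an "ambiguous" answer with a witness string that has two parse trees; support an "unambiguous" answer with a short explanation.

Ambiguous - the string 'if b then if b then if b then a else a else a' has two distinct parse trees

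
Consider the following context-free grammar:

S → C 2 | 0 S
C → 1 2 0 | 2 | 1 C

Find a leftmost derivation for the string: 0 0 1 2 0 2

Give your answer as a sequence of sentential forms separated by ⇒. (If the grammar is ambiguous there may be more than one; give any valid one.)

S ⇒ 0 S ⇒ 0 0 S ⇒ 0 0 C 2 ⇒ 0 0 1 2 0 2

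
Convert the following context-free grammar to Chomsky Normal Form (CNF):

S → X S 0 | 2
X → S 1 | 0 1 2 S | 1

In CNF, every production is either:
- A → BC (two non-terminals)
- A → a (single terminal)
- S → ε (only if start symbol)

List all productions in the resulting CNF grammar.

T0 → 0; S → 2; T1 → 1; T2 → 2; X → 1; S → X X0; X0 → S T0; X → S T1; X → T0 X1; X1 → T1 X2; X2 → T2 S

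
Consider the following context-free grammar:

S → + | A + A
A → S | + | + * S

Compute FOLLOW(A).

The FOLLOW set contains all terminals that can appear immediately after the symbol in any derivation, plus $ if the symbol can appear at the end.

We compute FOLLOW(A) using the standard algorithm.
FOLLOW(S) starts with {$}.
FIRST(A) = {+}
FIRST(S) = {+}
FOLLOW(A) = {$, +}
FOLLOW(S) = {$, +}
Therefore, FOLLOW(A) = {$, +}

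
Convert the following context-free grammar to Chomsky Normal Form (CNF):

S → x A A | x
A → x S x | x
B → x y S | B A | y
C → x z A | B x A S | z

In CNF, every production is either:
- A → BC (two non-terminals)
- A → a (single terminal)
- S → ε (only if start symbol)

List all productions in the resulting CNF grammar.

TX → x; S → x; A → x; TY → y; B → y; TZ → z; C → z; S → TX X0; X0 → A A; A → TX X1; X1 → S TX; B → TX X2; X2 → TY S; B → B A; C → TX X3; X3 → TZ A; C → B X4; X4 → TX X5; X5 → A S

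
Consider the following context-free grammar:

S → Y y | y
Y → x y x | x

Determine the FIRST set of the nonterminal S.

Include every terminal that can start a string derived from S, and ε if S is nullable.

We compute FIRST(S) using the standard algorithm.
FIRST(S) = {x, y}
FIRST(Y) = {x}
Therefore, FIRST(S) = {x, y}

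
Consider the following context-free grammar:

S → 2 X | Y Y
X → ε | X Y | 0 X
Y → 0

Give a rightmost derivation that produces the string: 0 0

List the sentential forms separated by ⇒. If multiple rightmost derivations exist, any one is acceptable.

S ⇒ Y Y ⇒ Y 0 ⇒ 0 0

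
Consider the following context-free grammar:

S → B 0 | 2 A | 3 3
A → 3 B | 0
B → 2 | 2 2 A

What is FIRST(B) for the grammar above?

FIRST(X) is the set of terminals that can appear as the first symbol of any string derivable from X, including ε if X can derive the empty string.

We compute FIRST(B) using the standard algorithm.
FIRST(A) = {0, 3}
FIRST(B) = {2}
FIRST(S) = {2, 3}
Therefore, FIRST(B) = {2}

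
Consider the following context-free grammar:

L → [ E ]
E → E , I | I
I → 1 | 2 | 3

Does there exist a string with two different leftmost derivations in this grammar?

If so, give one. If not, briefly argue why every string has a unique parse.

No - every string in the language has a unique leftmost derivation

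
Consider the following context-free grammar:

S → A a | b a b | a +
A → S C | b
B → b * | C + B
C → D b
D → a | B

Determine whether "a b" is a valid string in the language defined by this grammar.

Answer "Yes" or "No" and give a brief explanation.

No - no valid derivation exists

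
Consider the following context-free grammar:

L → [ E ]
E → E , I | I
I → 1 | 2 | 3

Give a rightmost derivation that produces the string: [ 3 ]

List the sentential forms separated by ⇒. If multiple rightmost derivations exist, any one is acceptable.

L ⇒ [ E ] ⇒ [ I ] ⇒ [ 3 ]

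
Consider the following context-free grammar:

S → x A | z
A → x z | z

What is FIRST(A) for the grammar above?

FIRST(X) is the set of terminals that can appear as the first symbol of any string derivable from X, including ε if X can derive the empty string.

We compute FIRST(A) using the standard algorithm.
FIRST(A) = {x, z}
FIRST(S) = {x, z}
Therefore, FIRST(A) = {x, z}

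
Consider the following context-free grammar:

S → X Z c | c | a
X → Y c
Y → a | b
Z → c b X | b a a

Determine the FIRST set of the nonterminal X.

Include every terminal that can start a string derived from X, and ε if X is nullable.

We compute FIRST(X) using the standard algorithm.
FIRST(S) = {a, b, c}
FIRST(X) = {a, b}
FIRST(Y) = {a, b}
FIRST(Z) = {b, c}
Therefore, FIRST(X) = {a, b}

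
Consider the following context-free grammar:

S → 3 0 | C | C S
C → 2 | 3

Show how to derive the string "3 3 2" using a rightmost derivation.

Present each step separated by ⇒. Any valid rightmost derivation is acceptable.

S ⇒ C S ⇒ C C S ⇒ C C C ⇒ C C 2 ⇒ C 3 2 ⇒ 3 3 2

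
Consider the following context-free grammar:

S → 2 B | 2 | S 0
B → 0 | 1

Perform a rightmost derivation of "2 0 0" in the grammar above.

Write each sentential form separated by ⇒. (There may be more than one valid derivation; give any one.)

S ⇒ S 0 ⇒ 2 B 0 ⇒ 2 0 0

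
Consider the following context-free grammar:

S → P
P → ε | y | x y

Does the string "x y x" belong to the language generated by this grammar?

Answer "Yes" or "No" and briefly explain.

No - no valid derivation exists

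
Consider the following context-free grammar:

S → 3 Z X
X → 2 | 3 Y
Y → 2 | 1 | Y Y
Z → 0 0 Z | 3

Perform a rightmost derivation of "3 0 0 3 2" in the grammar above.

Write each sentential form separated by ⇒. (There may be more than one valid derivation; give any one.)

S ⇒ 3 Z X ⇒ 3 Z 2 ⇒ 3 0 0 Z 2 ⇒ 3 0 0 3 2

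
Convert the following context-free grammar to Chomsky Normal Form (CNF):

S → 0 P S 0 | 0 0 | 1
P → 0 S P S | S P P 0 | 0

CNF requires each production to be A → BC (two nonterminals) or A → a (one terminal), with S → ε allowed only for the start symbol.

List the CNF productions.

T0 → 0; S → 1; P → 0; S → T0 X0; X0 → P X1; X1 → S T0; S → T0 T0; P → T0 X2; X2 → S X3; X3 → P S; P → S X4; X4 → P X5; X5 → P T0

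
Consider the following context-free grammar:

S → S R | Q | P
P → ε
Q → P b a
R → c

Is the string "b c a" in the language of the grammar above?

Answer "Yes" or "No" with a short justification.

No - no valid derivation exists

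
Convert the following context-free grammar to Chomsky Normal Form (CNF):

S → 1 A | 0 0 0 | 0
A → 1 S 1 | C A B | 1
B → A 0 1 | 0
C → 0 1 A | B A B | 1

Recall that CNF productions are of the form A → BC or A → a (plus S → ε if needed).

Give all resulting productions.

T1 → 1; T0 → 0; S → 0; A → 1; B → 0; C → 1; S → T1 A; S → T0 X0; X0 → T0 T0; A → T1 X1; X1 → S T1; A → C X2; X2 → A B; B → A X3; X3 → T0 T1; C → T0 X4; X4 → T1 A; C → B X5; X5 → A B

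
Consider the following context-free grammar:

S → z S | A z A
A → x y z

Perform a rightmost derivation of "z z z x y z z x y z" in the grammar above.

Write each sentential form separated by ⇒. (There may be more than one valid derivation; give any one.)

S ⇒ z S ⇒ z z S ⇒ z z z S ⇒ z z z A z A ⇒ z z z A z x y z ⇒ z z z x y z z x y z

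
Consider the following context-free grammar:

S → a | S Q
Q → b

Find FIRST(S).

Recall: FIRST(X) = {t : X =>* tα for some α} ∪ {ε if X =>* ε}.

We compute FIRST(S) using the standard algorithm.
FIRST(Q) = {b}
FIRST(S) = {a}
Therefore, FIRST(S) = {a}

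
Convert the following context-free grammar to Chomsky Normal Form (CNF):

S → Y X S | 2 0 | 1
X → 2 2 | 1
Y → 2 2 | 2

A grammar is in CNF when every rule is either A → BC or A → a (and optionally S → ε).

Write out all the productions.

T2 → 2; T0 → 0; S → 1; X → 1; Y → 2; S → Y X0; X0 → X S; S → T2 T0; X → T2 T2; Y → T2 T2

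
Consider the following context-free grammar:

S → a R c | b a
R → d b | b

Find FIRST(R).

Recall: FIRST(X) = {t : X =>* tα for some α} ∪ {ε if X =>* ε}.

We compute FIRST(R) using the standard algorithm.
FIRST(R) = {b, d}
FIRST(S) = {a, b}
Therefore, FIRST(R) = {b, d}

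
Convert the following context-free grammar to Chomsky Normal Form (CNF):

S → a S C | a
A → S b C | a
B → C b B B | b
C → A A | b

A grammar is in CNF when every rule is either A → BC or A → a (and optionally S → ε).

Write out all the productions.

TA → a; S → a; TB → b; A → a; B → b; C → b; S → TA X0; X0 → S C; A → S X1; X1 → TB C; B → C X2; X2 → TB X3; X3 → B B; C → A A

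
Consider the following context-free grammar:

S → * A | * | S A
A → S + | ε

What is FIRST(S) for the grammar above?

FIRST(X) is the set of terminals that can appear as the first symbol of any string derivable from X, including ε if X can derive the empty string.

We compute FIRST(S) using the standard algorithm.
FIRST(A) = {*, ε}
FIRST(S) = {*}
Therefore, FIRST(S) = {*}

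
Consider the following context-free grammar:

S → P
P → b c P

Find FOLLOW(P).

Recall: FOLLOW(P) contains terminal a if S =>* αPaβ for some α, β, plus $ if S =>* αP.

We compute FOLLOW(P) using the standard algorithm.
FOLLOW(S) starts with {$}.
FIRST(P) = {b}
FIRST(S) = {b}
FOLLOW(P) = {$}
FOLLOW(S) = {$}
Therefore, FOLLOW(P) = {$}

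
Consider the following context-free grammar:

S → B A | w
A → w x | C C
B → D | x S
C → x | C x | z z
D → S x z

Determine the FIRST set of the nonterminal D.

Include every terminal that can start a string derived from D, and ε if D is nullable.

We compute FIRST(D) using the standard algorithm.
FIRST(A) = {w, x, z}
FIRST(B) = {w, x}
FIRST(C) = {x, z}
FIRST(D) = {w, x}
FIRST(S) = {w, x}
Therefore, FIRST(D) = {w, x}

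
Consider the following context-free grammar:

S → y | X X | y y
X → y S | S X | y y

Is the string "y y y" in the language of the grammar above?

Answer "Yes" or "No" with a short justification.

No - no valid derivation exists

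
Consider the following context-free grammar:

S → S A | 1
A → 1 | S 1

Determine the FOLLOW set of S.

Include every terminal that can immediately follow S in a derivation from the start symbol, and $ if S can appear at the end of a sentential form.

We compute FOLLOW(S) using the standard algorithm.
FOLLOW(S) starts with {$}.
FIRST(A) = {1}
FIRST(S) = {1}
FOLLOW(A) = {$, 1}
FOLLOW(S) = {$, 1}
Therefore, FOLLOW(S) = {$, 1}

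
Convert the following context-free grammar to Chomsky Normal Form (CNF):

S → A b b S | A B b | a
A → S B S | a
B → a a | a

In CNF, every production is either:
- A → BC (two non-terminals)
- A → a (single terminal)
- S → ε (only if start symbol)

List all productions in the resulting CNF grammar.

TB → b; S → a; A → a; TA → a; B → a; S → A X0; X0 → TB X1; X1 → TB S; S → A X2; X2 → B TB; A → S X3; X3 → B S; B → TA TA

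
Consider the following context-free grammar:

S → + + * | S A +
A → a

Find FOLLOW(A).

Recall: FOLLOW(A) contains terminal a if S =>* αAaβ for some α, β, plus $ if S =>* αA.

We compute FOLLOW(A) using the standard algorithm.
FOLLOW(S) starts with {$}.
FIRST(A) = {a}
FIRST(S) = {+}
FOLLOW(A) = {+}
FOLLOW(S) = {$, a}
Therefore, FOLLOW(A) = {+}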